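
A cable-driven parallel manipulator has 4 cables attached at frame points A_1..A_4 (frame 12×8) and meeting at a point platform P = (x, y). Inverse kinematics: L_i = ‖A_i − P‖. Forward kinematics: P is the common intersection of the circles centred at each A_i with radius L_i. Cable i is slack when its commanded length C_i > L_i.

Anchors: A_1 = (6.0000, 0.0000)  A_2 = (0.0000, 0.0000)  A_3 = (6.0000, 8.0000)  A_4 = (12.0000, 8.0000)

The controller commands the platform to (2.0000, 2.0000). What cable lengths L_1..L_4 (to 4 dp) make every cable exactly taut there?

cable 1: Δx=4.0000, Δy=-2.0000; L_1 = √(Δx²+Δy²) = 4.4721
cable 2: Δx=-2.0000, Δy=-2.0000; L_2 = √(Δx²+Δy²) = 2.8284
cable 3: Δx=4.0000, Δy=6.0000; L_3 = √(Δx²+Δy²) = 7.2111
cable 4: Δx=10.0000, Δy=6.0000; L_4 = √(Δx²+Δy²) = 11.6619

(4.4721, 2.8284, 7.2111, 11.6619)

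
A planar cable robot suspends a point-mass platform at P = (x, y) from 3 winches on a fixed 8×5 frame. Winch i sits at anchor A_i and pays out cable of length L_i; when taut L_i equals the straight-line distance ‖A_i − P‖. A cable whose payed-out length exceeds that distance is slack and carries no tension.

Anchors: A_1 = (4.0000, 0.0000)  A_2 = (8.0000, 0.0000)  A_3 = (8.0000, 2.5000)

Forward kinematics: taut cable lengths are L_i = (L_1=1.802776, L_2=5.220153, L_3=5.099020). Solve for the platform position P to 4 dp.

(3.0000, 1.5000)

expand ‖A_i−P‖²=L_i² and subtract eq 1 (q_i ≔ ‖A_i‖²−L_i²)
q_1 = 16.0000+0.0000−3.2500 = 12.7500
eq1−eq2 → [-8.0000  0.0000]·P = -24.0000
eq1−eq3 → [-8.0000  -5.0000]·P = -31.5000
2×2 solve → P = (3.0000, 1.5000)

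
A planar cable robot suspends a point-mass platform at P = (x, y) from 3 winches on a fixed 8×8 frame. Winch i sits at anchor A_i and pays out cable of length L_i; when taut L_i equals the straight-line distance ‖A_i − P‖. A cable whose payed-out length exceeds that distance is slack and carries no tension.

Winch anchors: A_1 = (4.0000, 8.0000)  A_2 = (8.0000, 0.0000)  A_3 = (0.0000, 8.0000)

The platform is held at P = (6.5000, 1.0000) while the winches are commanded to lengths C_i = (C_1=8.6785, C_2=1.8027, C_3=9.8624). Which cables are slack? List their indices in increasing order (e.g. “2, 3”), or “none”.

cable 1: L_1 = ‖A_1−P‖ = 7.4330;  C_1 = 8.6785 → slack
cable 2: L_2 = ‖A_2−P‖ = 1.8028;  C_2 = 1.8027 → taut
cable 3: L_3 = ‖A_3−P‖ = 9.5525;  C_3 = 9.8624 → slack

1, 3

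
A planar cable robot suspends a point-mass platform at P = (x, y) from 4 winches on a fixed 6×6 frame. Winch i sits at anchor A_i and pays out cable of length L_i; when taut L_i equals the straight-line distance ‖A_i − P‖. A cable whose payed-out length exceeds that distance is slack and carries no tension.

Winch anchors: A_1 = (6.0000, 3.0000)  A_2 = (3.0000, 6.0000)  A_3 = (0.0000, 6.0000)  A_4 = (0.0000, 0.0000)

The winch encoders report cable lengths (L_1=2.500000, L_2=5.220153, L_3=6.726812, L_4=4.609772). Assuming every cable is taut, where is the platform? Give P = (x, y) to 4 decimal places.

expand ‖A_i−P‖²=L_i² and subtract eq 1 (q_i ≔ ‖A_i‖²−L_i²)
q_1 = 36.0000+9.0000−6.2500 = 38.7500
eq1−eq2 → [6.0000  -6.0000]·P = 21.0000
eq1−eq3 → [12.0000  -6.0000]·P = 48.0000
eq1−eq4 → [12.0000  6.0000]·P = 60.0000
2×2 solve → P = (4.5000, 1.0000)
check cable 4: ‖A_4−P‖² = 21.2500 ≈ L_4² = 21.2500 ✓

(4.5000, 1.0000)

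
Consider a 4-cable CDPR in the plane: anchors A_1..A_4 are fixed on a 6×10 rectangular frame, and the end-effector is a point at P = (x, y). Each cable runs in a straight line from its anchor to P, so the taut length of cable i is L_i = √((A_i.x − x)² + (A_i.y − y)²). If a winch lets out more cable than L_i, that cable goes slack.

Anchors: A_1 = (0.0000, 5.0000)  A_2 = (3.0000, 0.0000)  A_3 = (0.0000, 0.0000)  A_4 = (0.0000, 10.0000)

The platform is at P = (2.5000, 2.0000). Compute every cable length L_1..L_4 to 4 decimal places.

(3.9051, 2.0616, 3.2016, 8.3815)

cable 1: Δx=-2.5000, Δy=3.0000; L_1 = √(Δx²+Δy²) = 3.9051
cable 2: Δx=0.5000, Δy=-2.0000; L_2 = √(Δx²+Δy²) = 2.0616
cable 3: Δx=-2.5000, Δy=-2.0000; L_3 = √(Δx²+Δy²) = 3.2016
cable 4: Δx=-2.5000, Δy=8.0000; L_4 = √(Δx²+Δy²) = 8.3815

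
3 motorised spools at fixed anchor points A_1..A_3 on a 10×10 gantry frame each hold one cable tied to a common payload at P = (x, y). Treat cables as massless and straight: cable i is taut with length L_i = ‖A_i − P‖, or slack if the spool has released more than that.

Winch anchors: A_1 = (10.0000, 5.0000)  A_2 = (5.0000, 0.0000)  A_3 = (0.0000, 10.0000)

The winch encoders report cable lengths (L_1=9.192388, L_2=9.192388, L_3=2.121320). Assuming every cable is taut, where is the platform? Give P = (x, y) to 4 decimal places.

circle eqns → linear via eq_j − eq_1; set q_j = A_j·A_j − L_j²
q_1 = 100.0000+25.0000−84.5000 = 40.5000
10.0000·x + 10.0000·y = q_1−q_2 = 100.0000
20.0000·x − 10.0000·y = q_1−q_3 = -55.0000
solve first two rows → x=1.5000, y=8.5000

(1.5000, 8.5000)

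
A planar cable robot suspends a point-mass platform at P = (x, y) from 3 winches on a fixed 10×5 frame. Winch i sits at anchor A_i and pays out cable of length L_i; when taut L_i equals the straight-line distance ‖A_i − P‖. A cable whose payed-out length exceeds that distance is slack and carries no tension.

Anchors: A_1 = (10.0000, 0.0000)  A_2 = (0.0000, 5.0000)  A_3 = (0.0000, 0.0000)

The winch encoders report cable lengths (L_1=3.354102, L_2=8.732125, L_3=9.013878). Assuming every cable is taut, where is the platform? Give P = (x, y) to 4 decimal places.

(8.5000, 3.0000)

expand ‖A_i−P‖²=L_i² and subtract eq 1 (k_i ≔ ‖A_i‖²−L_i²)
k_1 = 100.0000+0.0000−11.2500 = 88.7500
eq1−eq2 → [20.0000  -10.0000]·P = 140.0000
eq1−eq3 → [20.0000  0.0000]·P = 170.0000
2×2 solve → P = (8.5000, 3.0000)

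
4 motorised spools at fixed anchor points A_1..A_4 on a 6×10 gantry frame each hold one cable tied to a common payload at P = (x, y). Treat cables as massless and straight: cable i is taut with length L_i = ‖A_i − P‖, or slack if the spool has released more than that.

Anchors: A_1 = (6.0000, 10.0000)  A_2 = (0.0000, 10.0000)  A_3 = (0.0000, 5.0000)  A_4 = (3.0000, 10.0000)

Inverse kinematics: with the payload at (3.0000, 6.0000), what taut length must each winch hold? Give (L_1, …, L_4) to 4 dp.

L_1 = √((6.0000−3.0000)² + (10.0000−6.0000)²) = 5.0000
L_2 = √((0.0000−3.0000)² + (10.0000−6.0000)²) = 5.0000
L_3 = √((0.0000−3.0000)² + (5.0000−6.0000)²) = 3.1623
L_4 = √((3.0000−3.0000)² + (10.0000−6.0000)²) = 4.0000

(5.0000, 5.0000, 3.1623, 4.0000)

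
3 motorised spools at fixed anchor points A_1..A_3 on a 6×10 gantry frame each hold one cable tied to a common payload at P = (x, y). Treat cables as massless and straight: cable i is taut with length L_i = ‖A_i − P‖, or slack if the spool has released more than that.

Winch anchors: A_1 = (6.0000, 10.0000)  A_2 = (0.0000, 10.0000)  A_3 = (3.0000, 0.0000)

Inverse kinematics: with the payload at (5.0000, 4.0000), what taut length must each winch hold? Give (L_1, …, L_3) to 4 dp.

L_1: Δ = A_1−P = (1.0000, 6.0000) → ‖Δ‖ = √37.0000 = 6.0828
L_2: Δ = A_2−P = (-5.0000, 6.0000) → ‖Δ‖ = √61.0000 = 7.8102
L_3: Δ = A_3−P = (-2.0000, -4.0000) → ‖Δ‖ = √20.0000 = 4.4721

(6.0828, 7.8102, 4.4721)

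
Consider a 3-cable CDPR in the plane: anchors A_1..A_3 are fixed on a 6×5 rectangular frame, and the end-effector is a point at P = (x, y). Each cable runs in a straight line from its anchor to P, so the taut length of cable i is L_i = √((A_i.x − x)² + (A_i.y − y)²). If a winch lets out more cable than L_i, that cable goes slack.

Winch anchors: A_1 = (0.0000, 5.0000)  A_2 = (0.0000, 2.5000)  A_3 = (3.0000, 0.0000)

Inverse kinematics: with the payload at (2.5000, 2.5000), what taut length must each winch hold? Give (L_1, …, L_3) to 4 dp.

(3.5355, 2.5000, 2.5495)

L_1 = √((0.0000−2.5000)² + (5.0000−2.5000)²) = 3.5355
L_2 = √((0.0000−2.5000)² + (2.5000−2.5000)²) = 2.5000
L_3 = √((3.0000−2.5000)² + (0.0000−2.5000)²) = 2.5495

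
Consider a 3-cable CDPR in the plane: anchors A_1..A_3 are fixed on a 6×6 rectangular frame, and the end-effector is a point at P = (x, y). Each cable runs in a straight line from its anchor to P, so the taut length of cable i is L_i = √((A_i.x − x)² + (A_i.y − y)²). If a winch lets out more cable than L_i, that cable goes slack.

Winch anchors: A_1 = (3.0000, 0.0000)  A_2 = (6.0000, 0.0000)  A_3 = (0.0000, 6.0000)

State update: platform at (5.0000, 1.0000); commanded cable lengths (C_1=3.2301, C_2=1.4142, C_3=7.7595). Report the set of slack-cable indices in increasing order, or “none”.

1, 3

cable 1: √((-2.0000)²+(-1.0000)²)=2.2361, C_1=3.2301: slack
cable 2: √((1.0000)²+(-1.0000)²)=1.4142, C_2=1.4142: taut
cable 3: √((-5.0000)²+(5.0000)²)=7.0711, C_3=7.7595: slack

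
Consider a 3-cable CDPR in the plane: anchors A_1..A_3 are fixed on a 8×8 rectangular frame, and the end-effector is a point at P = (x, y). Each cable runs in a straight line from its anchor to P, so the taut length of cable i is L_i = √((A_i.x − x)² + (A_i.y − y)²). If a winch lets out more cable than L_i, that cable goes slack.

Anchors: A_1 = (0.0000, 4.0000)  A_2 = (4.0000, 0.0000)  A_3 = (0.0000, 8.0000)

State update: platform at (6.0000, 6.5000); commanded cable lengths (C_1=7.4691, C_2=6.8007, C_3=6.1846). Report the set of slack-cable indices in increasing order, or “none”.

1

i=1: geometric 6.5000 vs commanded 7.4691 ⇒ slack
i=2: geometric 6.8007 vs commanded 6.8007 ⇒ taut
i=3: geometric 6.1847 vs commanded 6.1846 ⇒ taut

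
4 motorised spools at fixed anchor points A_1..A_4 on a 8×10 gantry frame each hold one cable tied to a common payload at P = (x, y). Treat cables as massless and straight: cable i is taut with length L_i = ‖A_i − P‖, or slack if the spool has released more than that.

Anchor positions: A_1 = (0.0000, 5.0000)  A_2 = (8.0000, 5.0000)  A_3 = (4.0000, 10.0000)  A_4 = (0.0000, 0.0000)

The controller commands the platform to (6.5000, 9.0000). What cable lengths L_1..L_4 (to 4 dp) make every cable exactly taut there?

cable 1: Δx=-6.5000, Δy=-4.0000; L_1 = √(Δx²+Δy²) = 7.6322
cable 2: Δx=1.5000, Δy=-4.0000; L_2 = √(Δx²+Δy²) = 4.2720
cable 3: Δx=-2.5000, Δy=1.0000; L_3 = √(Δx²+Δy²) = 2.6926
cable 4: Δx=-6.5000, Δy=-9.0000; L_4 = √(Δx²+Δy²) = 11.1018

(7.6322, 4.2720, 2.6926, 11.1018)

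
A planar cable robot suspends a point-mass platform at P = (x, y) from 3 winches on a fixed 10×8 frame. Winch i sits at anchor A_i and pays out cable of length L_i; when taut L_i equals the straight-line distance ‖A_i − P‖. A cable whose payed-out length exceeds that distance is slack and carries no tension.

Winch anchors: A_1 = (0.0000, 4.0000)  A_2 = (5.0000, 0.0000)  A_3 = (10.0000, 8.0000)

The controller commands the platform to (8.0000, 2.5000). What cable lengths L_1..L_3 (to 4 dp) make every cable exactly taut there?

L_1 = √((0.0000−8.0000)² + (4.0000−2.5000)²) = 8.1394
L_2 = √((5.0000−8.0000)² + (0.0000−2.5000)²) = 3.9051
L_3 = √((10.0000−8.0000)² + (8.0000−2.5000)²) = 5.8523

(8.1394, 3.9051, 5.8523)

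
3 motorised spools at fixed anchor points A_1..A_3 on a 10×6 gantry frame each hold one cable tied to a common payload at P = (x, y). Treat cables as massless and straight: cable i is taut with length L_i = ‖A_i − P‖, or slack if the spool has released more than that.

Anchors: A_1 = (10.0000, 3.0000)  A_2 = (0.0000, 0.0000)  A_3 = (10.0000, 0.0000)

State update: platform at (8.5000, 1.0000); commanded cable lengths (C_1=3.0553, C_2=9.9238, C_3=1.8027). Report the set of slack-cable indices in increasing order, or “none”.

1, 2

i=1: geometric 2.5000 vs commanded 3.0553 ⇒ slack
i=2: geometric 8.5586 vs commanded 9.9238 ⇒ slack
i=3: geometric 1.8028 vs commanded 1.8027 ⇒ taut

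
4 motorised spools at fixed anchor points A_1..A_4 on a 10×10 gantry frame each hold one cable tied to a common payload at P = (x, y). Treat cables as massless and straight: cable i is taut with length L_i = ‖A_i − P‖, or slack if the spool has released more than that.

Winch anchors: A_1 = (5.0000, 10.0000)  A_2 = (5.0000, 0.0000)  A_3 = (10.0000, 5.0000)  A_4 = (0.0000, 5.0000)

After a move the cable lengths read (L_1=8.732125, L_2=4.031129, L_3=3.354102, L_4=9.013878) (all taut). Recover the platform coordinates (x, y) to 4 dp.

expand ‖A_i−P‖²=L_i² and subtract eq 1 (q_i ≔ ‖A_i‖²−L_i²)
q_1 = 25.0000+100.0000−76.2500 = 48.7500
eq1−eq2 → [0.0000  20.0000]·P = 40.0000
eq1−eq3 → [-10.0000  10.0000]·P = -65.0000
eq1−eq4 → [10.0000  10.0000]·P = 105.0000
2×2 solve → P = (8.5000, 2.0000)
check cable 4: ‖A_4−P‖² = 81.2500 ≈ L_4² = 81.2500 ✓

(8.5000, 2.0000)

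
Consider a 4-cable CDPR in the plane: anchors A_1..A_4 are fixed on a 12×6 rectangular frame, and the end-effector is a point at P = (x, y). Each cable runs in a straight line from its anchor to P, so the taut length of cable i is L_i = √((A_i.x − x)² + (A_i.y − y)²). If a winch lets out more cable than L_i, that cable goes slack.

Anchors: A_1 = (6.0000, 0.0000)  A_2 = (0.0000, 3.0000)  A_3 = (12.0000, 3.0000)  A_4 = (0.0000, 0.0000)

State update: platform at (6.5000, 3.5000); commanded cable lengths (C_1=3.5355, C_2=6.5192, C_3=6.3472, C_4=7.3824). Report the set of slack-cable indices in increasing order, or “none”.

3

cable 1: L_1 = ‖A_1−P‖ = 3.5355;  C_1 = 3.5355 → taut
cable 2: L_2 = ‖A_2−P‖ = 6.5192;  C_2 = 6.5192 → taut
cable 3: L_3 = ‖A_3−P‖ = 5.5227;  C_3 = 6.3472 → slack
cable 4: L_4 = ‖A_4−P‖ = 7.3824;  C_4 = 7.3824 → taut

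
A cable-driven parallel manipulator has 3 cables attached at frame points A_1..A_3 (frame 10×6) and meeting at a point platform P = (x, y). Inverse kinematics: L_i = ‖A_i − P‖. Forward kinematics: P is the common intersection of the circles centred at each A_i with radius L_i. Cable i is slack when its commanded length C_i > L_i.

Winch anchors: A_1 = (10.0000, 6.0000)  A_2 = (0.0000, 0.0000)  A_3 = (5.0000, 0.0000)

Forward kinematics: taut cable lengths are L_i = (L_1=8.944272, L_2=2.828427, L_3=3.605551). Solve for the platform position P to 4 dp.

(2.0000, 2.0000)

each cable: (A_i−P)·(A_i−P) = L_i²; let k_i = ‖A_i‖²−L_i²
k_1 = 100.0000+36.0000−80.0000 = 56.0000
row 1: 20.0000x + 12.0000y = 64.0000  (k_2=-8.0000)
row 2: 10.0000x + 12.0000y = 44.0000  (k_3=12.0000)
Cramer on rows 1–2 → x = 2.0000, y = 2.0000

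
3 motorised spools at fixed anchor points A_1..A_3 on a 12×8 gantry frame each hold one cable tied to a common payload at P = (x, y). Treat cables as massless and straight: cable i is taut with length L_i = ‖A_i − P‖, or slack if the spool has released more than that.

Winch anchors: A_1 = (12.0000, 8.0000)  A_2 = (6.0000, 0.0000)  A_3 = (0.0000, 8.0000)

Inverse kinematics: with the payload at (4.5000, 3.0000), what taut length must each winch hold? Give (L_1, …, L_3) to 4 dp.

cable 1: Δx=7.5000, Δy=5.0000; L_1 = √(Δx²+Δy²) = 9.0139
cable 2: Δx=1.5000, Δy=-3.0000; L_2 = √(Δx²+Δy²) = 3.3541
cable 3: Δx=-4.5000, Δy=5.0000; L_3 = √(Δx²+Δy²) = 6.7268

(9.0139, 3.3541, 6.7268)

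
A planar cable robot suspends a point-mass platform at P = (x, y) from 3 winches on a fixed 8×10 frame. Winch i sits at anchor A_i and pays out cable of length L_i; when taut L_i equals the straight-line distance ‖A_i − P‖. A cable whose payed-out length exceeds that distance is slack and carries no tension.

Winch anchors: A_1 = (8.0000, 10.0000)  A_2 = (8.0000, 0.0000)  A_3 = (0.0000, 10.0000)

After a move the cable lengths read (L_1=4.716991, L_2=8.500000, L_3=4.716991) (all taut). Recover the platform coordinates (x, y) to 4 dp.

circle eqns → linear via eq_j − eq_1; set q_j = A_j·A_j − L_j²
q_1 = 64.0000+100.0000−22.2500 = 141.7500
0.0000·x + 20.0000·y = q_1−q_2 = 150.0000
16.0000·x + 0.0000·y = q_1−q_3 = 64.0000
solve first two rows → x=4.0000, y=7.5000

(4.0000, 7.5000)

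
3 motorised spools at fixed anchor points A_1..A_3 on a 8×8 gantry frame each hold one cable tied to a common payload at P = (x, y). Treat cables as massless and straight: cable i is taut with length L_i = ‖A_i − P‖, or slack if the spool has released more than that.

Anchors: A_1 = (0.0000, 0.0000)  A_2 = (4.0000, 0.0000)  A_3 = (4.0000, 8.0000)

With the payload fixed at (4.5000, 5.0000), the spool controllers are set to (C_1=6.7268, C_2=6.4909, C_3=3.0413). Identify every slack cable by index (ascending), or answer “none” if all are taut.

2

cable 1: L_1 = ‖A_1−P‖ = 6.7268;  C_1 = 6.7268 → taut
cable 2: L_2 = ‖A_2−P‖ = 5.0249;  C_2 = 6.4909 → slack
cable 3: L_3 = ‖A_3−P‖ = 3.0414;  C_3 = 3.0413 → taut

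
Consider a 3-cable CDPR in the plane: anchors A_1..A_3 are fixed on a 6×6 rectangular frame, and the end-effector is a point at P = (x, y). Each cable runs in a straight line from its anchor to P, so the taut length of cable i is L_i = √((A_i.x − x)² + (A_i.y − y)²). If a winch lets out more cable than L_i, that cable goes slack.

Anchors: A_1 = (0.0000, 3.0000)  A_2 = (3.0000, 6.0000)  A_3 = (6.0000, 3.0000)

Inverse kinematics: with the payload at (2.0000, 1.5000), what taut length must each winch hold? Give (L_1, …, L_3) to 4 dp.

(2.5000, 4.6098, 4.2720)

cable 1: Δx=-2.0000, Δy=1.5000; L_1 = √(Δx²+Δy²) = 2.5000
cable 2: Δx=1.0000, Δy=4.5000; L_2 = √(Δx²+Δy²) = 4.6098
cable 3: Δx=4.0000, Δy=1.5000; L_3 = √(Δx²+Δy²) = 4.2720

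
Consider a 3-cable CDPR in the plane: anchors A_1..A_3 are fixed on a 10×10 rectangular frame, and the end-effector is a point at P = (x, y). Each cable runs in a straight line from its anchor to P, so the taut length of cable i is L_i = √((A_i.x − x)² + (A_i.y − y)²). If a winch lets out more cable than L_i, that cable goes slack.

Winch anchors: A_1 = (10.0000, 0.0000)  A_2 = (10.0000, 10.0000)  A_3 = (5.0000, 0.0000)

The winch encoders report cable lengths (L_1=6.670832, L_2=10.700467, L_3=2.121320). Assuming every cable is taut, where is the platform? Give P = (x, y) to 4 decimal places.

(3.5000, 1.5000)

circle eqns → linear via eq_j − eq_1; set c_j = A_j·A_j − L_j²
c_1 = 100.0000+0.0000−44.5000 = 55.5000
0.0000·x − 20.0000·y = c_1−c_2 = -30.0000
10.0000·x + 0.0000·y = c_1−c_3 = 35.0000
solve first two rows → x=3.5000, y=1.5000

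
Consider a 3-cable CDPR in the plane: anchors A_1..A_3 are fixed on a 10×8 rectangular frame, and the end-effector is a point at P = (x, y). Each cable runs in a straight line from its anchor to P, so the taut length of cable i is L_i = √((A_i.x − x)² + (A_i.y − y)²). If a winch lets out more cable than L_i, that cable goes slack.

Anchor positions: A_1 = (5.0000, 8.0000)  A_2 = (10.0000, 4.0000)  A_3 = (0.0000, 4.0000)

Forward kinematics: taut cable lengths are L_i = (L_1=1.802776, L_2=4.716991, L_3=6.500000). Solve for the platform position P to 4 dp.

circle eqns → linear via eq_j − eq_1; set k_j = A_j·A_j − L_j²
k_1 = 25.0000+64.0000−3.2500 = 85.7500
-10.0000·x + 8.0000·y = k_1−k_2 = -8.0000
10.0000·x + 8.0000·y = k_1−k_3 = 112.0000
solve first two rows → x=6.0000, y=6.5000

(6.0000, 6.5000)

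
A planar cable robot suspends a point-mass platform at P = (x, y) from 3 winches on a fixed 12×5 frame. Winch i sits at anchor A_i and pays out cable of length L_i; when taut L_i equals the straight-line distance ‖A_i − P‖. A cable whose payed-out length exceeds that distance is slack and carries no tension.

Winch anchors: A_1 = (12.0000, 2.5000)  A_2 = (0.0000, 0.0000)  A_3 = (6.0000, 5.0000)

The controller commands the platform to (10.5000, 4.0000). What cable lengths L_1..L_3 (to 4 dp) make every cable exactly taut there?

L_1: Δ = A_1−P = (1.5000, -1.5000) → ‖Δ‖ = √4.5000 = 2.1213
L_2: Δ = A_2−P = (-10.5000, -4.0000) → ‖Δ‖ = √126.2500 = 11.2361
L_3: Δ = A_3−P = (-4.5000, 1.0000) → ‖Δ‖ = √21.2500 = 4.6098

(2.1213, 11.2361, 4.6098)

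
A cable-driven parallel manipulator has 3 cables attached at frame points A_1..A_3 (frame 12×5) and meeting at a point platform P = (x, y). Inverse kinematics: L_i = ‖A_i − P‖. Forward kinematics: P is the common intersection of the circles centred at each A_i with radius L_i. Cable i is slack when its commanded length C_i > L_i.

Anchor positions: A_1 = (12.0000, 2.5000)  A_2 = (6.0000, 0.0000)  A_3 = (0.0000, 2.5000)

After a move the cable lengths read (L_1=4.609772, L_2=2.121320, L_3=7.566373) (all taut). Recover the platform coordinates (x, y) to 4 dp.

(7.5000, 1.5000)

each cable: (A_i−P)·(A_i−P) = L_i²; let k_i = ‖A_i‖²−L_i²
k_1 = 144.0000+6.2500−21.2500 = 129.0000
row 1: 12.0000x + 5.0000y = 97.5000  (k_2=31.5000)
row 2: 24.0000x + 0.0000y = 180.0000  (k_3=-51.0000)
Cramer on rows 1–2 → x = 7.5000, y = 1.5000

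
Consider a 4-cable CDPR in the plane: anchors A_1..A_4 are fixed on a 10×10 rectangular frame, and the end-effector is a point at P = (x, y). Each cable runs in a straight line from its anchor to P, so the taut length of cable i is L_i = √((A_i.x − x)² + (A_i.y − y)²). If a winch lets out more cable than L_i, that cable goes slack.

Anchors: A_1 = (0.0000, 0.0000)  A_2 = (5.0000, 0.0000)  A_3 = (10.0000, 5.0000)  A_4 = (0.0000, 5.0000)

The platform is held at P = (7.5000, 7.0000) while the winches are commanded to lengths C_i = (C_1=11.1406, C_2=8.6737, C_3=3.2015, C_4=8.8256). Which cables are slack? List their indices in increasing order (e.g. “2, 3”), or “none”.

1, 2, 4

i=1: geometric 10.2591 vs commanded 11.1406 ⇒ slack
i=2: geometric 7.4330 vs commanded 8.6737 ⇒ slack
i=3: geometric 3.2016 vs commanded 3.2015 ⇒ taut
i=4: geometric 7.7621 vs commanded 8.8256 ⇒ slack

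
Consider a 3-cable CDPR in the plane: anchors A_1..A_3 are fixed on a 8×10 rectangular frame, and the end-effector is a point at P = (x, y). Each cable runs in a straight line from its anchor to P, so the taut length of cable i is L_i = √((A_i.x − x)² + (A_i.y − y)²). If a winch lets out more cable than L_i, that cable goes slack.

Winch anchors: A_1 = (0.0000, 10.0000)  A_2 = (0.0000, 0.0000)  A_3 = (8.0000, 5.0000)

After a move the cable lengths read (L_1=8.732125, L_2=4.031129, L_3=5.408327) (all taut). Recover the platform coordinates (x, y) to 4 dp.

each cable: (A_i−P)·(A_i−P) = L_i²; let q_i = ‖A_i‖²−L_i²
q_1 = 0.0000+100.0000−76.2500 = 23.7500
row 1: 0.0000x + 20.0000y = 40.0000  (q_2=-16.2500)
row 2: -16.0000x + 10.0000y = -36.0000  (q_3=59.7500)
Cramer on rows 1–2 → x = 3.5000, y = 2.0000

(3.5000, 2.0000)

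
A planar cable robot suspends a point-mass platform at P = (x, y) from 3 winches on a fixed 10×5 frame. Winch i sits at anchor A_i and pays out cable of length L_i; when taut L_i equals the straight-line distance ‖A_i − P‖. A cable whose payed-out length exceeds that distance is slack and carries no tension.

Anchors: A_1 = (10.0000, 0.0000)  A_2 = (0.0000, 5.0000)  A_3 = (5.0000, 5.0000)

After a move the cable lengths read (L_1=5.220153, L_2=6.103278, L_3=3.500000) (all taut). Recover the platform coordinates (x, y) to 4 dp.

circle eqns → linear via eq_j − eq_1; set c_j = A_j·A_j − L_j²
c_1 = 100.0000+0.0000−27.2500 = 72.7500
20.0000·x − 10.0000·y = c_1−c_2 = 85.0000
10.0000·x − 10.0000·y = c_1−c_3 = 35.0000
solve first two rows → x=5.0000, y=1.5000

(5.0000, 1.5000)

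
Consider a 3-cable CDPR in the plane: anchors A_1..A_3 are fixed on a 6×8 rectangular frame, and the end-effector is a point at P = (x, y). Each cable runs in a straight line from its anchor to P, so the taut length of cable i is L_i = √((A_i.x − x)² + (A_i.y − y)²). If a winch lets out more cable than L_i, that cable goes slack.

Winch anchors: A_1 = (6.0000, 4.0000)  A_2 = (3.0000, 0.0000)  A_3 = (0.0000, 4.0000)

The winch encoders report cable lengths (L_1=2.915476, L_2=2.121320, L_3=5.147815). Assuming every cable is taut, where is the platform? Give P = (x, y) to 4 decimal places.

expand ‖A_i−P‖²=L_i² and subtract eq 1 (k_i ≔ ‖A_i‖²−L_i²)
k_1 = 36.0000+16.0000−8.5000 = 43.5000
eq1−eq2 → [6.0000  8.0000]·P = 39.0000
eq1−eq3 → [12.0000  0.0000]·P = 54.0000
2×2 solve → P = (4.5000, 1.5000)

(4.5000, 1.5000)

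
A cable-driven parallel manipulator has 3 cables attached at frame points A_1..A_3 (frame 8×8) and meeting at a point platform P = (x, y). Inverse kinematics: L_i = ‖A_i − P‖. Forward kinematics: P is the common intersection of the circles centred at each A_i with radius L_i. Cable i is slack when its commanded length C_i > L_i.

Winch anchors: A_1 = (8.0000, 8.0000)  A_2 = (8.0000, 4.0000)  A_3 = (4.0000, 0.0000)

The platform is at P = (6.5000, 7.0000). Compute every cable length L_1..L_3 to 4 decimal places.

L_1 = √((8.0000−6.5000)² + (8.0000−7.0000)²) = 1.8028
L_2 = √((8.0000−6.5000)² + (4.0000−7.0000)²) = 3.3541
L_3 = √((4.0000−6.5000)² + (0.0000−7.0000)²) = 7.4330

(1.8028, 3.3541, 7.4330)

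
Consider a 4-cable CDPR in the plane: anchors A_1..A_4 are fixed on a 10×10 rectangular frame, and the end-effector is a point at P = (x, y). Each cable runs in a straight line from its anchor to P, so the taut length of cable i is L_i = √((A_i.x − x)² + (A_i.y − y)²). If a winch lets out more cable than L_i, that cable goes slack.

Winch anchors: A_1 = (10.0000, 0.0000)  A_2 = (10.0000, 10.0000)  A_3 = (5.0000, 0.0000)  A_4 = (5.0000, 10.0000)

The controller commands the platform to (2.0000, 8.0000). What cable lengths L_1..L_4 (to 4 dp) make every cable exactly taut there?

(11.3137, 8.2462, 8.5440, 3.6056)

L_1: Δ = A_1−P = (8.0000, -8.0000) → ‖Δ‖ = √128.0000 = 11.3137
L_2: Δ = A_2−P = (8.0000, 2.0000) → ‖Δ‖ = √68.0000 = 8.2462
L_3: Δ = A_3−P = (3.0000, -8.0000) → ‖Δ‖ = √73.0000 = 8.5440
L_4: Δ = A_4−P = (3.0000, 2.0000) → ‖Δ‖ = √13.0000 = 3.6056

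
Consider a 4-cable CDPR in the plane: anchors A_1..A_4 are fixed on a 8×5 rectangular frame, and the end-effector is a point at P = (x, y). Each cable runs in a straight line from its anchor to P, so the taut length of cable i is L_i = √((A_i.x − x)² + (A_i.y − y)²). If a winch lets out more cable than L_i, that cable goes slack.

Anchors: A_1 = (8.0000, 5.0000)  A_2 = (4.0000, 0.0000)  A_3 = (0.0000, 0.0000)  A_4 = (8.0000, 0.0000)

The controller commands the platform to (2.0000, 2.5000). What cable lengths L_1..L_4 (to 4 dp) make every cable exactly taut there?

cable 1: Δx=6.0000, Δy=2.5000; L_1 = √(Δx²+Δy²) = 6.5000
cable 2: Δx=2.0000, Δy=-2.5000; L_2 = √(Δx²+Δy²) = 3.2016
cable 3: Δx=-2.0000, Δy=-2.5000; L_3 = √(Δx²+Δy²) = 3.2016
cable 4: Δx=6.0000, Δy=-2.5000; L_4 = √(Δx²+Δy²) = 6.5000

(6.5000, 3.2016, 3.2016, 6.5000)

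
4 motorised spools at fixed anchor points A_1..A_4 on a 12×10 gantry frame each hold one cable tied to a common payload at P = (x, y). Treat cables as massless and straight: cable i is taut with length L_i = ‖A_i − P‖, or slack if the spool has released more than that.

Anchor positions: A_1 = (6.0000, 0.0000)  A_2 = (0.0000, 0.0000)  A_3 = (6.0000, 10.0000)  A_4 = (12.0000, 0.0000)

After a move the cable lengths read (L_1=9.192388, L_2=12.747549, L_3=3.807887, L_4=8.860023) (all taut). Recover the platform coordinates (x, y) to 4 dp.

(9.5000, 8.5000)

circle eqns → linear via eq_j − eq_1; set q_j = A_j·A_j − L_j²
q_1 = 36.0000+0.0000−84.5000 = -48.5000
12.0000·x + 0.0000·y = q_1−q_2 = 114.0000
0.0000·x − 20.0000·y = q_1−q_3 = -170.0000
-12.0000·x + 0.0000·y = q_1−q_4 = -114.0000
solve first two rows → x=9.5000, y=8.5000
check cable 4: ‖A_4−P‖² = 78.5000 ≈ L_4² = 78.5000 ✓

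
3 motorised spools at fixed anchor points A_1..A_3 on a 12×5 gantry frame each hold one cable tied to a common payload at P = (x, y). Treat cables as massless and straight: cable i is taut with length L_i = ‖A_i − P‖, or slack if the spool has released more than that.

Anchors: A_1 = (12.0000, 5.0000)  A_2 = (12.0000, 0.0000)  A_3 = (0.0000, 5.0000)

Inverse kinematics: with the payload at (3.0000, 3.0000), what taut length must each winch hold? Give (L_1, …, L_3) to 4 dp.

cable 1: Δx=9.0000, Δy=2.0000; L_1 = √(Δx²+Δy²) = 9.2195
cable 2: Δx=9.0000, Δy=-3.0000; L_2 = √(Δx²+Δy²) = 9.4868
cable 3: Δx=-3.0000, Δy=2.0000; L_3 = √(Δx²+Δy²) = 3.6056

(9.2195, 9.4868, 3.6056)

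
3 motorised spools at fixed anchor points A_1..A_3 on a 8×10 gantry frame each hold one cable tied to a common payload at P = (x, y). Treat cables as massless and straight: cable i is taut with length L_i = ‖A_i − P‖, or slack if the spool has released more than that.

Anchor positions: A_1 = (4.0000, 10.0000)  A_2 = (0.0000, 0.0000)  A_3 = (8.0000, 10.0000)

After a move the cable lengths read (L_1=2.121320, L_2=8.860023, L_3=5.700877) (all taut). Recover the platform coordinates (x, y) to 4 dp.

(2.5000, 8.5000)

circle eqns → linear via eq_j − eq_1; set q_j = A_j·A_j − L_j²
q_1 = 16.0000+100.0000−4.5000 = 111.5000
8.0000·x + 20.0000·y = q_1−q_2 = 190.0000
-8.0000·x + 0.0000·y = q_1−q_3 = -20.0000
solve first two rows → x=2.5000, y=8.5000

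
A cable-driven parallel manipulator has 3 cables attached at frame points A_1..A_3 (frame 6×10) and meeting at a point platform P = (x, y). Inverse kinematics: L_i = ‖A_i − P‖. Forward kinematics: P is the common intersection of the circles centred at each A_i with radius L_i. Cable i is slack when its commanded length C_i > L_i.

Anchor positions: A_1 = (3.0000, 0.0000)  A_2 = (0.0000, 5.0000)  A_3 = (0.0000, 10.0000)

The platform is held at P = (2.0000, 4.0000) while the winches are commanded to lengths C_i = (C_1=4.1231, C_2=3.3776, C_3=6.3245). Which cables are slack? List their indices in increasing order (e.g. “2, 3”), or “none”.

2

i=1: geometric 4.1231 vs commanded 4.1231 ⇒ taut
i=2: geometric 2.2361 vs commanded 3.3776 ⇒ slack
i=3: geometric 6.3246 vs commanded 6.3245 ⇒ taut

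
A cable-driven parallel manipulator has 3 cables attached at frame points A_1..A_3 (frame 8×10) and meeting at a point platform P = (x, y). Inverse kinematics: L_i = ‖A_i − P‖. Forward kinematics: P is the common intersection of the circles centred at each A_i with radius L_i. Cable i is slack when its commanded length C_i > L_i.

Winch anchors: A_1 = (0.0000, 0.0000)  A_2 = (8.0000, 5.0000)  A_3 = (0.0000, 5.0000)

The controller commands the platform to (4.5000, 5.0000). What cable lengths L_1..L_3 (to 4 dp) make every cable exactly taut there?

(6.7268, 3.5000, 4.5000)

cable 1: Δx=-4.5000, Δy=-5.0000; L_1 = √(Δx²+Δy²) = 6.7268
cable 2: Δx=3.5000, Δy=0.0000; L_2 = √(Δx²+Δy²) = 3.5000
cable 3: Δx=-4.5000, Δy=0.0000; L_3 = √(Δx²+Δy²) = 4.5000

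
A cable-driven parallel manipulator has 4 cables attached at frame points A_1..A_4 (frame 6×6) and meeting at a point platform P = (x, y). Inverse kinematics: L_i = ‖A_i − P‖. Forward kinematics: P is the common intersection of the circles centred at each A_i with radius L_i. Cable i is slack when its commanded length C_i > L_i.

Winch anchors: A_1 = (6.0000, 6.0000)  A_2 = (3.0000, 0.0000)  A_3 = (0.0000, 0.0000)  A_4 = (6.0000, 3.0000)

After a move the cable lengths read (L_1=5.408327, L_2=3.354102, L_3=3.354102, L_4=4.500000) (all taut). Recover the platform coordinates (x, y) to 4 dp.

(1.5000, 3.0000)

each cable: (A_i−P)·(A_i−P) = L_i²; let k_i = ‖A_i‖²−L_i²
k_1 = 36.0000+36.0000−29.2500 = 42.7500
row 1: 6.0000x + 12.0000y = 45.0000  (k_2=-2.2500)
row 2: 12.0000x + 12.0000y = 54.0000  (k_3=-11.2500)
row 3: 0.0000x + 6.0000y = 18.0000  (k_4=24.7500)
Cramer on rows 1–2 → x = 1.5000, y = 3.0000
check cable 4: ‖A_4−P‖² = 20.2500 ≈ L_4² = 20.2500 ✓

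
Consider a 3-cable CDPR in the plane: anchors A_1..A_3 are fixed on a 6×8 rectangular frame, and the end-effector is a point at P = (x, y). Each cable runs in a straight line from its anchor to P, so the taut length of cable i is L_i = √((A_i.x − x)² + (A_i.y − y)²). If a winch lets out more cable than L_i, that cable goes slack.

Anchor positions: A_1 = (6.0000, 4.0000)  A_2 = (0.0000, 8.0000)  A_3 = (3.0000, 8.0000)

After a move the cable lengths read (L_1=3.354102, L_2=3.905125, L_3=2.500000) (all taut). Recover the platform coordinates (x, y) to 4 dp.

(3.0000, 5.5000)

circle eqns → linear via eq_j − eq_1; set k_j = A_j·A_j − L_j²
k_1 = 36.0000+16.0000−11.2500 = 40.7500
12.0000·x − 8.0000·y = k_1−k_2 = -8.0000
6.0000·x − 8.0000·y = k_1−k_3 = -26.0000
solve first two rows → x=3.0000, y=5.5000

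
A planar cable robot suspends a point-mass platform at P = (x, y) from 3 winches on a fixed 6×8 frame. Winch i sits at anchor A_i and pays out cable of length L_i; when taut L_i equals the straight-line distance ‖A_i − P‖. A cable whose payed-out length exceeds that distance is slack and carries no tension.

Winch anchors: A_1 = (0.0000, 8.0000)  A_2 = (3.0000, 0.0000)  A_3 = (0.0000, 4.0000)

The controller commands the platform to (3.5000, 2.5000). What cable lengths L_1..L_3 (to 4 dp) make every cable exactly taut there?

(6.5192, 2.5495, 3.8079)

cable 1: Δx=-3.5000, Δy=5.5000; L_1 = √(Δx²+Δy²) = 6.5192
cable 2: Δx=-0.5000, Δy=-2.5000; L_2 = √(Δx²+Δy²) = 2.5495
cable 3: Δx=-3.5000, Δy=1.5000; L_3 = √(Δx²+Δy²) = 3.8079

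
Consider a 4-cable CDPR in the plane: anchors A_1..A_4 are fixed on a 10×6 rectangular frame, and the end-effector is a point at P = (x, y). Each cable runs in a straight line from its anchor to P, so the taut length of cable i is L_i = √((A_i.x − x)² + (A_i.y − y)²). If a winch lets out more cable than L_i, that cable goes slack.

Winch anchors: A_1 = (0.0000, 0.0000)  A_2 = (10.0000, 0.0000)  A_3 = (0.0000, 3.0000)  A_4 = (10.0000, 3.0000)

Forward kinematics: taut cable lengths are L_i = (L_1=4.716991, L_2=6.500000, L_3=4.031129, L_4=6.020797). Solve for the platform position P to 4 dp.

(4.0000, 2.5000)

each cable: (A_i−P)·(A_i−P) = L_i²; let c_i = ‖A_i‖²−L_i²
c_1 = 0.0000+0.0000−22.2500 = -22.2500
row 1: -20.0000x + 0.0000y = -80.0000  (c_2=57.7500)
row 2: 0.0000x − 6.0000y = -15.0000  (c_3=-7.2500)
row 3: -20.0000x − 6.0000y = -95.0000  (c_4=72.7500)
Cramer on rows 1–2 → x = 4.0000, y = 2.5000
check cable 4: ‖A_4−P‖² = 36.2500 ≈ L_4² = 36.2500 ✓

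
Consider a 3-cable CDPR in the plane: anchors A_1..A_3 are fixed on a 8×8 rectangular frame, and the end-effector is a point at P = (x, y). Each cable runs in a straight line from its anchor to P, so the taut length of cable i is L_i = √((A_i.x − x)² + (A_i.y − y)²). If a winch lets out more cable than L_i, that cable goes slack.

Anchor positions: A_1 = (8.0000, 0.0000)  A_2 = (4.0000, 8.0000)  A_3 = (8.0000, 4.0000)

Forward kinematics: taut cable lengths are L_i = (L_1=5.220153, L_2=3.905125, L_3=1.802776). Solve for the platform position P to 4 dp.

(6.5000, 5.0000)

circle eqns → linear via eq_j − eq_1; set k_j = A_j·A_j − L_j²
k_1 = 64.0000+0.0000−27.2500 = 36.7500
8.0000·x − 16.0000·y = k_1−k_2 = -28.0000
0.0000·x − 8.0000·y = k_1−k_3 = -40.0000
solve first two rows → x=6.5000, y=5.0000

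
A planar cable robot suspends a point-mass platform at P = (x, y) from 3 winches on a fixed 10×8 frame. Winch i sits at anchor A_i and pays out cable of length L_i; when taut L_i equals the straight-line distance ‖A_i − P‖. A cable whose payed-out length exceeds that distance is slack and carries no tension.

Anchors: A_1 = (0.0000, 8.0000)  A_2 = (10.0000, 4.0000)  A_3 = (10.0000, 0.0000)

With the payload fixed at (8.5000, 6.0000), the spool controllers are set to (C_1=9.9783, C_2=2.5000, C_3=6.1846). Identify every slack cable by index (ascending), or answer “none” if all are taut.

1

cable 1: √((-8.5000)²+(2.0000)²)=8.7321, C_1=9.9783: slack
cable 2: √((1.5000)²+(-2.0000)²)=2.5000, C_2=2.5000: taut
cable 3: √((1.5000)²+(-6.0000)²)=6.1847, C_3=6.1846: taut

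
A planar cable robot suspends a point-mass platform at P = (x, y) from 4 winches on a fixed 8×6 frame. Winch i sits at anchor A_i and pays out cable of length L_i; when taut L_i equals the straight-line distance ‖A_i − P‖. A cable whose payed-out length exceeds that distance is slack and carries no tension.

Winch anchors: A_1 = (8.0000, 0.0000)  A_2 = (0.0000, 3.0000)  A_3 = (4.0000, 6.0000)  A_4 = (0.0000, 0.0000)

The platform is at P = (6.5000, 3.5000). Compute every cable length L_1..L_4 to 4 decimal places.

(3.8079, 6.5192, 3.5355, 7.3824)

L_1 = √((8.0000−6.5000)² + (0.0000−3.5000)²) = 3.8079
L_2 = √((0.0000−6.5000)² + (3.0000−3.5000)²) = 6.5192
L_3 = √((4.0000−6.5000)² + (6.0000−3.5000)²) = 3.5355
L_4 = √((0.0000−6.5000)² + (0.0000−3.5000)²) = 7.3824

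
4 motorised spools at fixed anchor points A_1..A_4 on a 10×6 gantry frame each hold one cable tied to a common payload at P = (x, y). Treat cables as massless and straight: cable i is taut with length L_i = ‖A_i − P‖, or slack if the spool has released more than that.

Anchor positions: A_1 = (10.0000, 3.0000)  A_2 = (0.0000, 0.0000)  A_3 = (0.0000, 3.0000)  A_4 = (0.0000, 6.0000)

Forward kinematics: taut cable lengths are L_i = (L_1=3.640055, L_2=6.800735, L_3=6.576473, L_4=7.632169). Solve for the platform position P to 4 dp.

(6.5000, 2.0000)

circle eqns → linear via eq_j − eq_1; set q_j = A_j·A_j − L_j²
q_1 = 100.0000+9.0000−13.2500 = 95.7500
20.0000·x + 6.0000·y = q_1−q_2 = 142.0000
20.0000·x + 0.0000·y = q_1−q_3 = 130.0000
20.0000·x − 6.0000·y = q_1−q_4 = 118.0000
solve first two rows → x=6.5000, y=2.0000
check cable 4: ‖A_4−P‖² = 58.2500 ≈ L_4² = 58.2500 ✓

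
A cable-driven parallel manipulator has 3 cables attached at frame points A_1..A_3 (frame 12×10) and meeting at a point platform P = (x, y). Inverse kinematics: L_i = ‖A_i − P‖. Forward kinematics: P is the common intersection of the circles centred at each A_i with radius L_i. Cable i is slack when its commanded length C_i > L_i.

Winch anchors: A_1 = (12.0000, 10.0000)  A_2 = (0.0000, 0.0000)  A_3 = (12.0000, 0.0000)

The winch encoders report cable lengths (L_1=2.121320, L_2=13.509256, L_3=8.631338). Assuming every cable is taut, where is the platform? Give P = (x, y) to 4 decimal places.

(10.5000, 8.5000)

each cable: (A_i−P)·(A_i−P) = L_i²; let q_i = ‖A_i‖²−L_i²
q_1 = 144.0000+100.0000−4.5000 = 239.5000
row 1: 24.0000x + 20.0000y = 422.0000  (q_2=-182.5000)
row 2: 0.0000x + 20.0000y = 170.0000  (q_3=69.5000)
Cramer on rows 1–2 → x = 10.5000, y = 8.5000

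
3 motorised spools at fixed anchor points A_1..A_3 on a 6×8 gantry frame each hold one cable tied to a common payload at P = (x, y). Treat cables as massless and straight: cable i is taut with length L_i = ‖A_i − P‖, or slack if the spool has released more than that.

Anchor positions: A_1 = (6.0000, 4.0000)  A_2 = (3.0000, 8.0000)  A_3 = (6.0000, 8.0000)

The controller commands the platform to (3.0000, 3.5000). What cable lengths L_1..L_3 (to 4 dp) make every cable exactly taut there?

L_1: Δ = A_1−P = (3.0000, 0.5000) → ‖Δ‖ = √9.2500 = 3.0414
L_2: Δ = A_2−P = (0.0000, 4.5000) → ‖Δ‖ = √20.2500 = 4.5000
L_3: Δ = A_3−P = (3.0000, 4.5000) → ‖Δ‖ = √29.2500 = 5.4083

(3.0414, 4.5000, 5.4083)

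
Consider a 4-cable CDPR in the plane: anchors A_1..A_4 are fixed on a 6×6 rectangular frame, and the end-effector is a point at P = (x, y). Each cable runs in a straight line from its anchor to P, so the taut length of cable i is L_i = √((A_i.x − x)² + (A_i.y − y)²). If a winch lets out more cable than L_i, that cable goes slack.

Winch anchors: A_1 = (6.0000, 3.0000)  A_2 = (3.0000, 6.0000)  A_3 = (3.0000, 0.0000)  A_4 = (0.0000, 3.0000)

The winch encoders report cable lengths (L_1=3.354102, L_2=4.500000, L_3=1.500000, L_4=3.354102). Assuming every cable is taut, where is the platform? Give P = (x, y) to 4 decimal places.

(3.0000, 1.5000)

circle eqns → linear via eq_j − eq_1; set c_j = A_j·A_j − L_j²
c_1 = 36.0000+9.0000−11.2500 = 33.7500
6.0000·x − 6.0000·y = c_1−c_2 = 9.0000
6.0000·x + 6.0000·y = c_1−c_3 = 27.0000
12.0000·x + 0.0000·y = c_1−c_4 = 36.0000
solve first two rows → x=3.0000, y=1.5000
check cable 4: ‖A_4−P‖² = 11.2500 ≈ L_4² = 11.2500 ✓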